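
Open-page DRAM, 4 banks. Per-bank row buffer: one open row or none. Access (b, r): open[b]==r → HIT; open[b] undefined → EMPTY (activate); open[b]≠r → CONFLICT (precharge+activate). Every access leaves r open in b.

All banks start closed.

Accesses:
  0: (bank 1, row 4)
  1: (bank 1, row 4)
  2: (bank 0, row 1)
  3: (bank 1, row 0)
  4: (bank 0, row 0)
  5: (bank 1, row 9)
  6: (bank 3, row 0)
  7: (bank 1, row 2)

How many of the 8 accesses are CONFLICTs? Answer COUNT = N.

COUNT = 4

0: bank 1 row 4 — prev None → EMPTY
1: bank 1 row 4 — prev 4 → HIT
2: bank 0 row 1 — prev None → EMPTY
3: bank 1 row 0 — prev 4 → CONFLICT
4: bank 0 row 0 — prev 1 → CONFLICT
5: bank 1 row 9 — prev 0 → CONFLICT
6: bank 3 row 0 — prev None → EMPTY
7: bank 1 row 2 — prev 9 → CONFLICT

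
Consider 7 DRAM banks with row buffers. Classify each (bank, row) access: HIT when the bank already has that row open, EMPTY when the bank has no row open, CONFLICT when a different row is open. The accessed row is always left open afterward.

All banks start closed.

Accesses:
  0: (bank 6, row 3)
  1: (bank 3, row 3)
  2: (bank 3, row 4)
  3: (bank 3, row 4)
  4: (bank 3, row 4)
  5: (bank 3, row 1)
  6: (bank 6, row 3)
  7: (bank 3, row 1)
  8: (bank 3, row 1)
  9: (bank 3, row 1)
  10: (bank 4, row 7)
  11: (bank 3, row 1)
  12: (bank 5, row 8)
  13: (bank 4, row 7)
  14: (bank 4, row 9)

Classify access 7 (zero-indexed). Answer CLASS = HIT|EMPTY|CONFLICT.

#0 (6,3) E
#1 (3,3) E
#2 (3,4) C  (was 3)
#3 (3,4) H  (was 4)
#4 (3,4) H  (was 4)
#5 (3,1) C  (was 4)
#6 (6,3) H  (was 3)
#7 (3,1) H  (was 1)
#8 (3,1) H  (was 1)
#9 (3,1) H  (was 1)
#10 (4,7) E
#11 (3,1) H  (was 1)
#12 (5,8) E
#13 (4,7) H  (was 7)
#14 (4,9) C  (was 7)

CLASS = HIT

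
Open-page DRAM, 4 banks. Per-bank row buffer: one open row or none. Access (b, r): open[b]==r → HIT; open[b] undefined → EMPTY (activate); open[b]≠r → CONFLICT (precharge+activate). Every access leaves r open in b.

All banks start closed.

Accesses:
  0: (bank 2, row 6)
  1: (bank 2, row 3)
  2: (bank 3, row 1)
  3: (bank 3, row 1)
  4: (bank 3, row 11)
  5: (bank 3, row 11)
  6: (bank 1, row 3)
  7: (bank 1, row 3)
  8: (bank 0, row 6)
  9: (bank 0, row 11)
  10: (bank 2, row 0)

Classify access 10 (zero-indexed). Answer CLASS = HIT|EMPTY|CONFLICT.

#0 (2,6) E
#1 (2,3) C  (was 6)
#2 (3,1) E
#3 (3,1) H  (was 1)
#4 (3,11) C  (was 1)
#5 (3,11) H  (was 11)
#6 (1,3) E
#7 (1,3) H  (was 3)
#8 (0,6) E
#9 (0,11) C  (was 6)
#10 (2,0) C  (was 3)

CLASS = CONFLICT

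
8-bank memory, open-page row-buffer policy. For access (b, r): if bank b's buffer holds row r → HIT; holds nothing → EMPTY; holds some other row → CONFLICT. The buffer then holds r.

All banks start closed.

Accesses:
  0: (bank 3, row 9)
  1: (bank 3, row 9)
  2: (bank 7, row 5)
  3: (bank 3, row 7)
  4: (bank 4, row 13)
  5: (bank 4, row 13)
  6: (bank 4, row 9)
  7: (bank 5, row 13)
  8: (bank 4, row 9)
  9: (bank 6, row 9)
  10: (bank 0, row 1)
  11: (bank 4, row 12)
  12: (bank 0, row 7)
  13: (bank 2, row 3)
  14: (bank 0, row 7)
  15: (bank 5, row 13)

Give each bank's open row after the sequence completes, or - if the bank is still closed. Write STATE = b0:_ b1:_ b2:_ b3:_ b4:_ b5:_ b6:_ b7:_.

STATE = b0:7 b1:- b2:3 b3:7 b4:12 b5:13 b6:9 b7:5

#0 (3,9) E
#1 (3,9) H  (was 9)
#2 (7,5) E
#3 (3,7) C  (was 9)
#4 (4,13) E
#5 (4,13) H  (was 13)
#6 (4,9) C  (was 13)
#7 (5,13) E
#8 (4,9) H  (was 9)
#9 (6,9) E
#10 (0,1) E
#11 (4,12) C  (was 9)
#12 (0,7) C  (was 1)
#13 (2,3) E
#14 (0,7) H  (was 7)
#15 (5,13) H  (was 13)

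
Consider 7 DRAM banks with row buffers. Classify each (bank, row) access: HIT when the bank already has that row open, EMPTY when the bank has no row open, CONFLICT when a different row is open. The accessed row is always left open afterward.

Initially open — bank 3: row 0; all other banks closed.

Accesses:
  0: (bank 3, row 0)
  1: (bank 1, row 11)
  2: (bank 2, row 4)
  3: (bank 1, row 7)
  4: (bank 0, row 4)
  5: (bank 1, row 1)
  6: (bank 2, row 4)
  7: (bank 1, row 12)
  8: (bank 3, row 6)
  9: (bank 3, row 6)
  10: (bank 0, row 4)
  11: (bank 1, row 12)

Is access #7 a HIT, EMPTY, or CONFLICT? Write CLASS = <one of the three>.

  [0] b3 r0: had r0 ⇒ H
  [1] b1 r11: no row ⇒ E
  [2] b2 r4: no row ⇒ E
  [3] b1 r7: had r11 ⇒ C
  [4] b0 r4: no row ⇒ E
  [5] b1 r1: had r7 ⇒ C
  [6] b2 r4: had r4 ⇒ H
  [7] b1 r12: had r1 ⇒ C
  [8] b3 r6: had r0 ⇒ C
  [9] b3 r6: had r6 ⇒ H
  [10] b0 r4: had r4 ⇒ H
  [11] b1 r12: had r12 ⇒ H

CLASS = CONFLICT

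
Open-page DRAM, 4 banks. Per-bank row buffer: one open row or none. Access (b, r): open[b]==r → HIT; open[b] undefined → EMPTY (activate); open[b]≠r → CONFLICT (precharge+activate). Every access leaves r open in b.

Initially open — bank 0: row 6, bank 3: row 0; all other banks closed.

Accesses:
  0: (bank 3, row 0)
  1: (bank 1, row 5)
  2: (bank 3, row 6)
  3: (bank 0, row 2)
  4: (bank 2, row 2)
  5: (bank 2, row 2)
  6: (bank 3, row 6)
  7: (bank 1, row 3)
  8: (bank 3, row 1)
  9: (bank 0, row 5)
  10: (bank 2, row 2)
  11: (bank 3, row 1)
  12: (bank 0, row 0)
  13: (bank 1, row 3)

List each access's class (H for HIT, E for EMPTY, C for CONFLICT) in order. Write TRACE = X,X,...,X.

TRACE = H,E,C,C,E,H,H,C,C,C,H,H,C,H

  [0] b3 r0: had r0 ⇒ H
  [1] b1 r5: no row ⇒ E
  [2] b3 r6: had r0 ⇒ C
  [3] b0 r2: had r6 ⇒ C
  [4] b2 r2: no row ⇒ E
  [5] b2 r2: had r2 ⇒ H
  [6] b3 r6: had r6 ⇒ H
  [7] b1 r3: had r5 ⇒ C
  [8] b3 r1: had r6 ⇒ C
  [9] b0 r5: had r2 ⇒ C
  [10] b2 r2: had r2 ⇒ H
  [11] b3 r1: had r1 ⇒ H
  [12] b0 r0: had r5 ⇒ C
  [13] b1 r3: had r3 ⇒ H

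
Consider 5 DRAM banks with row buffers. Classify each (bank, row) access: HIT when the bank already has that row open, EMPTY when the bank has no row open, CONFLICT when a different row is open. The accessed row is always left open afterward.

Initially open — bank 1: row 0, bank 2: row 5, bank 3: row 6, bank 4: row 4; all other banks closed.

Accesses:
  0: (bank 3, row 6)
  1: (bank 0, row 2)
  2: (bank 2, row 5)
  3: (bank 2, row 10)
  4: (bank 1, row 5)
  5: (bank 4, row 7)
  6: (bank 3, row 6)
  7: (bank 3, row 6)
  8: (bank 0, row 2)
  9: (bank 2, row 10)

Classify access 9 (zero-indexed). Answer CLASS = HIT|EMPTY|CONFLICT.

CLASS = HIT

0: bank 3 row 6 — prev 6 → HIT
1: bank 0 row 2 — prev None → EMPTY
2: bank 2 row 5 — prev 5 → HIT
3: bank 2 row 10 — prev 5 → CONFLICT
4: bank 1 row 5 — prev 0 → CONFLICT
5: bank 4 row 7 — prev 4 → CONFLICT
6: bank 3 row 6 — prev 6 → HIT
7: bank 3 row 6 — prev 6 → HIT
8: bank 0 row 2 — prev 2 → HIT
9: bank 2 row 10 — prev 10 → HIT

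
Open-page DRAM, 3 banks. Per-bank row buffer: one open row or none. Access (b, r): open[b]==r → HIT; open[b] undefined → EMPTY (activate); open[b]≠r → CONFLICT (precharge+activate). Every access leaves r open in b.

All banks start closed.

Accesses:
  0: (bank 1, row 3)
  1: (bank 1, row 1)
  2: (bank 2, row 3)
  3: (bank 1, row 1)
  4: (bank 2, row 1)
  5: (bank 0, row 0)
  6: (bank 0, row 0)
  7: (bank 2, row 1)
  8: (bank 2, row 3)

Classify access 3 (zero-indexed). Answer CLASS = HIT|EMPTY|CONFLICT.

#0 (1,3) E
#1 (1,1) C  (was 3)
#2 (2,3) E
#3 (1,1) H  (was 1)
#4 (2,1) C  (was 3)
#5 (0,0) E
#6 (0,0) H  (was 0)
#7 (2,1) H  (was 1)
#8 (2,3) C  (was 1)

CLASS = HIT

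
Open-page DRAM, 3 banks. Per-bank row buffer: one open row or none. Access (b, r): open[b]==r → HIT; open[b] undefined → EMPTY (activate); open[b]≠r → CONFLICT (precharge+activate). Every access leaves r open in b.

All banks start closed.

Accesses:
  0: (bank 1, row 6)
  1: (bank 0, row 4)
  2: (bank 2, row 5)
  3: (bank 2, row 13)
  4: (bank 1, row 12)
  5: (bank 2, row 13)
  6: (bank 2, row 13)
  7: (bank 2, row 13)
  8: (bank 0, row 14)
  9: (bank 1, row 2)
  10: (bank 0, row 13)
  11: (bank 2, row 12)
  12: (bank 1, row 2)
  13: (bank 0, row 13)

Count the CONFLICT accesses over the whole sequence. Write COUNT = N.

step 0: bank1 None->6 [EMPTY]
step 1: bank0 None->4 [EMPTY]
step 2: bank2 None->5 [EMPTY]
step 3: bank2 5->13 [CONFLICT]
step 4: bank1 6->12 [CONFLICT]
step 5: bank2 13->13 [HIT]
step 6: bank2 13->13 [HIT]
step 7: bank2 13->13 [HIT]
step 8: bank0 4->14 [CONFLICT]
step 9: bank1 12->2 [CONFLICT]
step 10: bank0 14->13 [CONFLICT]
step 11: bank2 13->12 [CONFLICT]
step 12: bank1 2->2 [HIT]
step 13: bank0 13->13 [HIT]

COUNT = 6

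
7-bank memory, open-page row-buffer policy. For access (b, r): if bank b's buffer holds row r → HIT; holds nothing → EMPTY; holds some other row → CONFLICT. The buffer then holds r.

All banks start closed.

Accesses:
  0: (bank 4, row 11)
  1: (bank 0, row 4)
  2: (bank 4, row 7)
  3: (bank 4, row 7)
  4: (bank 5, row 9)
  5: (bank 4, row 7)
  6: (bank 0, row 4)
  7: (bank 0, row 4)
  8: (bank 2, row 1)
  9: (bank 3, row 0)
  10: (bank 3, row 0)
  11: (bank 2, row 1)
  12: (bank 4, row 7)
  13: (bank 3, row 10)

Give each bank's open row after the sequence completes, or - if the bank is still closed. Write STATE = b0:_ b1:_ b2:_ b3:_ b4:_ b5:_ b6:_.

step 0: bank4 None->11 [EMPTY]
step 1: bank0 None->4 [EMPTY]
step 2: bank4 11->7 [CONFLICT]
step 3: bank4 7->7 [HIT]
step 4: bank5 None->9 [EMPTY]
step 5: bank4 7->7 [HIT]
step 6: bank0 4->4 [HIT]
step 7: bank0 4->4 [HIT]
step 8: bank2 None->1 [EMPTY]
step 9: bank3 None->0 [EMPTY]
step 10: bank3 0->0 [HIT]
step 11: bank2 1->1 [HIT]
step 12: bank4 7->7 [HIT]
step 13: bank3 0->10 [CONFLICT]

STATE = b0:4 b1:- b2:1 b3:10 b4:7 b5:9 b6:-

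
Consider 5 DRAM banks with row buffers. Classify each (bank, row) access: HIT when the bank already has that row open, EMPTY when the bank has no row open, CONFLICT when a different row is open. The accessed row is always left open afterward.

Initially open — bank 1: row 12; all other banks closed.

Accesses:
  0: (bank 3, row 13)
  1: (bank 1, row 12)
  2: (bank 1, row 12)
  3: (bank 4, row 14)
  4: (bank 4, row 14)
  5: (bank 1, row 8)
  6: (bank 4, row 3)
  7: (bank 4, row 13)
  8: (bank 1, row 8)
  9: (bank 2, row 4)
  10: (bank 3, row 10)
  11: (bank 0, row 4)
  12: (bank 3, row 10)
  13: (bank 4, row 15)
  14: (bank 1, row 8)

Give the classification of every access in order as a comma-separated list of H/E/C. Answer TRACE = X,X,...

TRACE = E,H,H,E,H,C,C,C,H,E,C,E,H,C,H

0: bank 3 row 13 — prev None → EMPTY
1: bank 1 row 12 — prev 12 → HIT
2: bank 1 row 12 — prev 12 → HIT
3: bank 4 row 14 — prev None → EMPTY
4: bank 4 row 14 — prev 14 → HIT
5: bank 1 row 8 — prev 12 → CONFLICT
6: bank 4 row 3 — prev 14 → CONFLICT
7: bank 4 row 13 — prev 3 → CONFLICT
8: bank 1 row 8 — prev 8 → HIT
9: bank 2 row 4 — prev None → EMPTY
10: bank 3 row 10 — prev 13 → CONFLICT
11: bank 0 row 4 — prev None → EMPTY
12: bank 3 row 10 — prev 10 → HIT
13: bank 4 row 15 — prev 13 → CONFLICT
14: bank 1 row 8 — prev 8 → HIT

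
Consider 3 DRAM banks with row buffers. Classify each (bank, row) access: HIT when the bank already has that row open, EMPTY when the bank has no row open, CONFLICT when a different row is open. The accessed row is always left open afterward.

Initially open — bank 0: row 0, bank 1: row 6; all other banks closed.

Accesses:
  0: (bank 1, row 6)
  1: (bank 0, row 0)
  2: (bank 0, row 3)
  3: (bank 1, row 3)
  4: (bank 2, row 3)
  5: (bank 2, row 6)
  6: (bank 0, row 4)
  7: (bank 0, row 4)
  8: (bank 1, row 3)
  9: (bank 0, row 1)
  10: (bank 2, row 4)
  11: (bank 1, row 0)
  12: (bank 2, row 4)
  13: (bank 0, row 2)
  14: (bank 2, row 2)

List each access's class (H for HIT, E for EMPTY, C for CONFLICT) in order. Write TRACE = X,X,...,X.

TRACE = H,H,C,C,E,C,C,H,H,C,C,C,H,C,C

#0 (1,6) H  (was 6)
#1 (0,0) H  (was 0)
#2 (0,3) C  (was 0)
#3 (1,3) C  (was 6)
#4 (2,3) E
#5 (2,6) C  (was 3)
#6 (0,4) C  (was 3)
#7 (0,4) H  (was 4)
#8 (1,3) H  (was 3)
#9 (0,1) C  (was 4)
#10 (2,4) C  (was 6)
#11 (1,0) C  (was 3)
#12 (2,4) H  (was 4)
#13 (0,2) C  (was 1)
#14 (2,2) C  (was 4)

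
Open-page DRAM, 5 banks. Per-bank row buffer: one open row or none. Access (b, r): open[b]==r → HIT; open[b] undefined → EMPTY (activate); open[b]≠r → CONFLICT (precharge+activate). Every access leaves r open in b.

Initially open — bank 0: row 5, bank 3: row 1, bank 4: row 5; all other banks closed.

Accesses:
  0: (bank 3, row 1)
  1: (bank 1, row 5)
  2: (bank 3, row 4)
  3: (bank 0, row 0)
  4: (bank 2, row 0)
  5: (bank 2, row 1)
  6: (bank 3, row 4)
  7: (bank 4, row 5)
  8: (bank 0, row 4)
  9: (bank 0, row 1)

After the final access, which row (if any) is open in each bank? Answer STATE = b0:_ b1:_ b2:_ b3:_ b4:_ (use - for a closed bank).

STATE = b0:1 b1:5 b2:1 b3:4 b4:5

  [0] b3 r1: had r1 ⇒ H
  [1] b1 r5: no row ⇒ E
  [2] b3 r4: had r1 ⇒ C
  [3] b0 r0: had r5 ⇒ C
  [4] b2 r0: no row ⇒ E
  [5] b2 r1: had r0 ⇒ C
  [6] b3 r4: had r4 ⇒ H
  [7] b4 r5: had r5 ⇒ H
  [8] b0 r4: had r0 ⇒ C
  [9] b0 r1: had r4 ⇒ C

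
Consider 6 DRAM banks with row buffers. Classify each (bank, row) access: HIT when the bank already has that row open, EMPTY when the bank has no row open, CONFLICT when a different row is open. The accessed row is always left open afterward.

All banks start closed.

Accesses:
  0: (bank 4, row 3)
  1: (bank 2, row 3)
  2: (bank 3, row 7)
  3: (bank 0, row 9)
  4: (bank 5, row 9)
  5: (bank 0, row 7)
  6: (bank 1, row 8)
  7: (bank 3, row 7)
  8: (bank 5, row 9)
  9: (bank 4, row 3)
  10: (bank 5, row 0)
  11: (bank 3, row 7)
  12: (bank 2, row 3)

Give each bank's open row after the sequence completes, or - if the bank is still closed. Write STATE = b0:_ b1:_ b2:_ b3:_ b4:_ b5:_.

STATE = b0:7 b1:8 b2:3 b3:7 b4:3 b5:0

step 0: bank4 None->3 [EMPTY]
step 1: bank2 None->3 [EMPTY]
step 2: bank3 None->7 [EMPTY]
step 3: bank0 None->9 [EMPTY]
step 4: bank5 None->9 [EMPTY]
step 5: bank0 9->7 [CONFLICT]
step 6: bank1 None->8 [EMPTY]
step 7: bank3 7->7 [HIT]
step 8: bank5 9->9 [HIT]
step 9: bank4 3->3 [HIT]
step 10: bank5 9->0 [CONFLICT]
step 11: bank3 7->7 [HIT]
step 12: bank2 3->3 [HIT]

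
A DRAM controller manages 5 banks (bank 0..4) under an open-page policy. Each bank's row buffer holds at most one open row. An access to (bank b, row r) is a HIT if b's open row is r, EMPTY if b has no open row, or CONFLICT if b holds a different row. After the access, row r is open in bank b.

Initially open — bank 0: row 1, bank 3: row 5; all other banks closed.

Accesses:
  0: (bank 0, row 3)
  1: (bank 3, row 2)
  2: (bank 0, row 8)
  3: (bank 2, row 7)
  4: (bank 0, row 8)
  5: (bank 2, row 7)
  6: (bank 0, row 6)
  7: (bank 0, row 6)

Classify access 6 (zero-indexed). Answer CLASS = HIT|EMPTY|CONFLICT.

0: bank 0 row 3 — prev 1 → CONFLICT
1: bank 3 row 2 — prev 5 → CONFLICT
2: bank 0 row 8 — prev 3 → CONFLICT
3: bank 2 row 7 — prev None → EMPTY
4: bank 0 row 8 — prev 8 → HIT
5: bank 2 row 7 — prev 7 → HIT
6: bank 0 row 6 — prev 8 → CONFLICT
7: bank 0 row 6 — prev 6 → HIT

CLASS = CONFLICT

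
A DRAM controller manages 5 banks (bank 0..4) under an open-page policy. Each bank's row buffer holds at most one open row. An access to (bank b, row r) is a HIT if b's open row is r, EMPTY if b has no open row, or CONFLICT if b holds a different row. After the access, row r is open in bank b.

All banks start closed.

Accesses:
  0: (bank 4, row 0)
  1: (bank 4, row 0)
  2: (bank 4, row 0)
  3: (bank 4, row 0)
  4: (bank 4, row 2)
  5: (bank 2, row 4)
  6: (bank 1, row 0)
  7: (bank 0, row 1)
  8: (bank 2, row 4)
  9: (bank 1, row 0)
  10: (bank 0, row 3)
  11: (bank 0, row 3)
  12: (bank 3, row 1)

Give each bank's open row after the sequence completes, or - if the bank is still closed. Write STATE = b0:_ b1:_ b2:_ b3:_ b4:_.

STATE = b0:3 b1:0 b2:4 b3:1 b4:2

0: bank 4 row 0 — prev None → EMPTY
1: bank 4 row 0 — prev 0 → HIT
2: bank 4 row 0 — prev 0 → HIT
3: bank 4 row 0 — prev 0 → HIT
4: bank 4 row 2 — prev 0 → CONFLICT
5: bank 2 row 4 — prev None → EMPTY
6: bank 1 row 0 — prev None → EMPTY
7: bank 0 row 1 — prev None → EMPTY
8: bank 2 row 4 — prev 4 → HIT
9: bank 1 row 0 — prev 0 → HIT
10: bank 0 row 3 — prev 1 → CONFLICT
11: bank 0 row 3 — prev 3 → HIT
12: bank 3 row 1 — prev None → EMPTY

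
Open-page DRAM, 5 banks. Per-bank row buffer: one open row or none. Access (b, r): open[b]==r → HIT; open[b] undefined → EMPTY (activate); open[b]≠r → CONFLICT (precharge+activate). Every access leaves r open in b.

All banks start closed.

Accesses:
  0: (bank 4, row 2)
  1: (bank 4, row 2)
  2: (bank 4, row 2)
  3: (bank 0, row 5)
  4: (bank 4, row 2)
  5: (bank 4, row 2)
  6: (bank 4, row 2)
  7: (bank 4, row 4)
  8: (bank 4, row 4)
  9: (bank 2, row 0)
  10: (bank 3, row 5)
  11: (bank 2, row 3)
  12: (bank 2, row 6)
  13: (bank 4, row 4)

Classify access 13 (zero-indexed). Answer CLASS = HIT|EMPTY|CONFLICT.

CLASS = HIT

  [0] b4 r2: no row ⇒ E
  [1] b4 r2: had r2 ⇒ H
  [2] b4 r2: had r2 ⇒ H
  [3] b0 r5: no row ⇒ E
  [4] b4 r2: had r2 ⇒ H
  [5] b4 r2: had r2 ⇒ H
  [6] b4 r2: had r2 ⇒ H
  [7] b4 r4: had r2 ⇒ C
  [8] b4 r4: had r4 ⇒ H
  [9] b2 r0: no row ⇒ E
  [10] b3 r5: no row ⇒ E
  [11] b2 r3: had r0 ⇒ C
  [12] b2 r6: had r3 ⇒ C
  [13] b4 r4: had r4 ⇒ H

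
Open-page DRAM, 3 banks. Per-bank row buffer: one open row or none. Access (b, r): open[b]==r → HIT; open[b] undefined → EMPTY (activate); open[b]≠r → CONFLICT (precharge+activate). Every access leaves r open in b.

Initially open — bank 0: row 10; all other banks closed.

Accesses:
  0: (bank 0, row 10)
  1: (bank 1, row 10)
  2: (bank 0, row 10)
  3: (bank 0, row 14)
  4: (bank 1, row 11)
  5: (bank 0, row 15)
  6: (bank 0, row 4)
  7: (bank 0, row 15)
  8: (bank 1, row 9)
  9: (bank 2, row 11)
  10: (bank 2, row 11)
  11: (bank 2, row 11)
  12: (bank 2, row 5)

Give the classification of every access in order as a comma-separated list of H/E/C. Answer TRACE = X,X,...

  [0] b0 r10: had r10 ⇒ H
  [1] b1 r10: no row ⇒ E
  [2] b0 r10: had r10 ⇒ H
  [3] b0 r14: had r10 ⇒ C
  [4] b1 r11: had r10 ⇒ C
  [5] b0 r15: had r14 ⇒ C
  [6] b0 r4: had r15 ⇒ C
  [7] b0 r15: had r4 ⇒ C
  [8] b1 r9: had r11 ⇒ C
  [9] b2 r11: no row ⇒ E
  [10] b2 r11: had r11 ⇒ H
  [11] b2 r11: had r11 ⇒ H
  [12] b2 r5: had r11 ⇒ C

TRACE = H,E,H,C,C,C,C,C,C,E,H,H,C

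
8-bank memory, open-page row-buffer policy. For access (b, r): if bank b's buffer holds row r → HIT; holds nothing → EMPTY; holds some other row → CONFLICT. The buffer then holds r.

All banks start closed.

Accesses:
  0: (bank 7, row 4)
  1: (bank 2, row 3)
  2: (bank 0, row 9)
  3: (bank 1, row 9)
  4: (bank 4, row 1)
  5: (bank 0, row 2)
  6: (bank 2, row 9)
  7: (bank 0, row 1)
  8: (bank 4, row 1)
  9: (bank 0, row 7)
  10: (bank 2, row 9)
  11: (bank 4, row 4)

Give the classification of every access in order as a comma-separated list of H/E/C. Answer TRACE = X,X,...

step 0: bank7 None->4 [EMPTY]
step 1: bank2 None->3 [EMPTY]
step 2: bank0 None->9 [EMPTY]
step 3: bank1 None->9 [EMPTY]
step 4: bank4 None->1 [EMPTY]
step 5: bank0 9->2 [CONFLICT]
step 6: bank2 3->9 [CONFLICT]
step 7: bank0 2->1 [CONFLICT]
step 8: bank4 1->1 [HIT]
step 9: bank0 1->7 [CONFLICT]
step 10: bank2 9->9 [HIT]
step 11: bank4 1->4 [CONFLICT]

TRACE = E,E,E,E,E,C,C,C,H,C,H,C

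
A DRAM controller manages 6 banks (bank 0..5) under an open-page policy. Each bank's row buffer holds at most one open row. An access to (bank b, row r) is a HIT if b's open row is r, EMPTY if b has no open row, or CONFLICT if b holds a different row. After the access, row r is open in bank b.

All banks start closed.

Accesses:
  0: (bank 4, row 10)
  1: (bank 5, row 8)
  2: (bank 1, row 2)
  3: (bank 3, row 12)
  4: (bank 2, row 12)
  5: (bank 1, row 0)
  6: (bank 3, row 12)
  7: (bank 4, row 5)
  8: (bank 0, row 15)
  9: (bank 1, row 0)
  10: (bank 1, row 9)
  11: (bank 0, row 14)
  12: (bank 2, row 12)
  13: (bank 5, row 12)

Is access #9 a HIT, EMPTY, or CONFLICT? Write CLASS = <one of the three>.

CLASS = HIT

step 0: bank4 None->10 [EMPTY]
step 1: bank5 None->8 [EMPTY]
step 2: bank1 None->2 [EMPTY]
step 3: bank3 None->12 [EMPTY]
step 4: bank2 None->12 [EMPTY]
step 5: bank1 2->0 [CONFLICT]
step 6: bank3 12->12 [HIT]
step 7: bank4 10->5 [CONFLICT]
step 8: bank0 None->15 [EMPTY]
step 9: bank1 0->0 [HIT]
step 10: bank1 0->9 [CONFLICT]
step 11: bank0 15->14 [CONFLICT]
step 12: bank2 12->12 [HIT]
step 13: bank5 8->12 [CONFLICT]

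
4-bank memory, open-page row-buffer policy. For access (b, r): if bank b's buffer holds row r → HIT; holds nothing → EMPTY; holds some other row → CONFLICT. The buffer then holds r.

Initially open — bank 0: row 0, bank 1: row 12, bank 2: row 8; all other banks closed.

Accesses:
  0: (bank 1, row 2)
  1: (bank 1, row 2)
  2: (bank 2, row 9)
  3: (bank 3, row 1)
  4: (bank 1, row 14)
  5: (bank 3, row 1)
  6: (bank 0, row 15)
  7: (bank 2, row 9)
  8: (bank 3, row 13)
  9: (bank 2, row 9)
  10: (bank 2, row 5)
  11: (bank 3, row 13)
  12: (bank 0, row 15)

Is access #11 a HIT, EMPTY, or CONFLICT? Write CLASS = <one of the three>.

CLASS = HIT

0: bank 1 row 2 — prev 12 → CONFLICT
1: bank 1 row 2 — prev 2 → HIT
2: bank 2 row 9 — prev 8 → CONFLICT
3: bank 3 row 1 — prev None → EMPTY
4: bank 1 row 14 — prev 2 → CONFLICT
5: bank 3 row 1 — prev 1 → HIT
6: bank 0 row 15 — prev 0 → CONFLICT
7: bank 2 row 9 — prev 9 → HIT
8: bank 3 row 13 — prev 1 → CONFLICT
9: bank 2 row 9 — prev 9 → HIT
10: bank 2 row 5 — prev 9 → CONFLICT
11: bank 3 row 13 — prev 13 → HIT
12: bank 0 row 15 — prev 15 → HIT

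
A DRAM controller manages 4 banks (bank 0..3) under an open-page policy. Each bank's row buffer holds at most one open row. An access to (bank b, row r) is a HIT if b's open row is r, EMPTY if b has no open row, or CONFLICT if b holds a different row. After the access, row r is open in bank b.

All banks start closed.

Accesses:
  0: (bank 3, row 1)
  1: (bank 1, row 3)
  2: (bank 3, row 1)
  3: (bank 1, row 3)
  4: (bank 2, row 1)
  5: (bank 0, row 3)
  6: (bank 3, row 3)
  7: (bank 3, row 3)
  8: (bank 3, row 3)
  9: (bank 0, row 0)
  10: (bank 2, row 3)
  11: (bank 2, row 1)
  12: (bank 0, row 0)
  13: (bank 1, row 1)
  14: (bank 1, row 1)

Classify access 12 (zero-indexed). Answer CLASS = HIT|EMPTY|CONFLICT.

0: bank 3 row 1 — prev None → EMPTY
1: bank 1 row 3 — prev None → EMPTY
2: bank 3 row 1 — prev 1 → HIT
3: bank 1 row 3 — prev 3 → HIT
4: bank 2 row 1 — prev None → EMPTY
5: bank 0 row 3 — prev None → EMPTY
6: bank 3 row 3 — prev 1 → CONFLICT
7: bank 3 row 3 — prev 3 → HIT
8: bank 3 row 3 — prev 3 → HIT
9: bank 0 row 0 — prev 3 → CONFLICT
10: bank 2 row 3 — prev 1 → CONFLICT
11: bank 2 row 1 — prev 3 → CONFLICT
12: bank 0 row 0 — prev 0 → HIT
13: bank 1 row 1 — prev 3 → CONFLICT
14: bank 1 row 1 — prev 1 → HIT

CLASS = HIT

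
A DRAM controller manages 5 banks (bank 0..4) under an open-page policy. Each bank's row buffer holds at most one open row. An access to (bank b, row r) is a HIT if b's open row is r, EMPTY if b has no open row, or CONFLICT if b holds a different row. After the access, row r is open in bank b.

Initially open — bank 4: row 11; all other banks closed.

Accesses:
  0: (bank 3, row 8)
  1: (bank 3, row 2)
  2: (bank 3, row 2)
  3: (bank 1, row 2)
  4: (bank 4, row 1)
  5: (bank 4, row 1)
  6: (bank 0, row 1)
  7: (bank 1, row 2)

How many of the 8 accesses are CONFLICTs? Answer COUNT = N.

#0 (3,8) E
#1 (3,2) C  (was 8)
#2 (3,2) H  (was 2)
#3 (1,2) E
#4 (4,1) C  (was 11)
#5 (4,1) H  (was 1)
#6 (0,1) E
#7 (1,2) H  (was 2)

COUNT = 2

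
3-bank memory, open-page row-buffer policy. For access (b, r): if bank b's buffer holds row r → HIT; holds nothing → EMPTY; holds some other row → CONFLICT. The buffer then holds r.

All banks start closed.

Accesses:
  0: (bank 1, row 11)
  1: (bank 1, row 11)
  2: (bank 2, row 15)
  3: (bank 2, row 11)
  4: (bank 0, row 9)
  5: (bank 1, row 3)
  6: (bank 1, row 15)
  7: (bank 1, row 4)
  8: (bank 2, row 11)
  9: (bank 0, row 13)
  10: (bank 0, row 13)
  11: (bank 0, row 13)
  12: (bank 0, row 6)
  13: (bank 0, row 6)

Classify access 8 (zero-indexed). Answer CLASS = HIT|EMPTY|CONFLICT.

CLASS = HIT

  [0] b1 r11: no row ⇒ E
  [1] b1 r11: had r11 ⇒ H
  [2] b2 r15: no row ⇒ E
  [3] b2 r11: had r15 ⇒ C
  [4] b0 r9: no row ⇒ E
  [5] b1 r3: had r11 ⇒ C
  [6] b1 r15: had r3 ⇒ C
  [7] b1 r4: had r15 ⇒ C
  [8] b2 r11: had r11 ⇒ H
  [9] b0 r13: had r9 ⇒ C
  [10] b0 r13: had r13 ⇒ H
  [11] b0 r13: had r13 ⇒ H
  [12] b0 r6: had r13 ⇒ C
  [13] b0 r6: had r6 ⇒ H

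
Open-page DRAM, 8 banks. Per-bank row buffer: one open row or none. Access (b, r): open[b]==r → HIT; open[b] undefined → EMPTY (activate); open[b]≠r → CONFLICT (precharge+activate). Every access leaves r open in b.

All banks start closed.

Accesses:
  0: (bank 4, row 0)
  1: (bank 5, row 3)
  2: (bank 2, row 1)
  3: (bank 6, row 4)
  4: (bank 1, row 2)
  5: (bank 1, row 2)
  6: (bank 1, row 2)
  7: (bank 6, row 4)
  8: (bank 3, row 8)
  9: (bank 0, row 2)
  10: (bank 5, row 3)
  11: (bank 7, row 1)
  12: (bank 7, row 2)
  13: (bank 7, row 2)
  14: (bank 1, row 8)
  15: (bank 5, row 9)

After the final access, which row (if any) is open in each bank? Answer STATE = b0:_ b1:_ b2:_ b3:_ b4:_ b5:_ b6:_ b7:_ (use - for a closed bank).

STATE = b0:2 b1:8 b2:1 b3:8 b4:0 b5:9 b6:4 b7:2

step 0: bank4 None->0 [EMPTY]
step 1: bank5 None->3 [EMPTY]
step 2: bank2 None->1 [EMPTY]
step 3: bank6 None->4 [EMPTY]
step 4: bank1 None->2 [EMPTY]
step 5: bank1 2->2 [HIT]
step 6: bank1 2->2 [HIT]
step 7: bank6 4->4 [HIT]
step 8: bank3 None->8 [EMPTY]
step 9: bank0 None->2 [EMPTY]
step 10: bank5 3->3 [HIT]
step 11: bank7 None->1 [EMPTY]
step 12: bank7 1->2 [CONFLICT]
step 13: bank7 2->2 [HIT]
step 14: bank1 2->8 [CONFLICT]
step 15: bank5 3->9 [CONFLICT]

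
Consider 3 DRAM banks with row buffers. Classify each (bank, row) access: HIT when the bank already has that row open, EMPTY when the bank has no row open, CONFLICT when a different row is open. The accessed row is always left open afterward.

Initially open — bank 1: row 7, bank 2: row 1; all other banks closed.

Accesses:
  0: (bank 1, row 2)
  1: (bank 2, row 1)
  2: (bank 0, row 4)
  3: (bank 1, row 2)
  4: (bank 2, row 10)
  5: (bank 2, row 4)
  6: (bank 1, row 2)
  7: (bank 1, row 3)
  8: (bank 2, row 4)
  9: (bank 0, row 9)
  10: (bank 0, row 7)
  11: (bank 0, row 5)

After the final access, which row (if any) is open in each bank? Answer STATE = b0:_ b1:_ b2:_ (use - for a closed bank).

STATE = b0:5 b1:3 b2:4

0: bank 1 row 2 — prev 7 → CONFLICT
1: bank 2 row 1 — prev 1 → HIT
2: bank 0 row 4 — prev None → EMPTY
3: bank 1 row 2 — prev 2 → HIT
4: bank 2 row 10 — prev 1 → CONFLICT
5: bank 2 row 4 — prev 10 → CONFLICT
6: bank 1 row 2 — prev 2 → HIT
7: bank 1 row 3 — prev 2 → CONFLICT
8: bank 2 row 4 — prev 4 → HIT
9: bank 0 row 9 — prev 4 → CONFLICT
10: bank 0 row 7 — prev 9 → CONFLICT
11: bank 0 row 5 — prev 7 → CONFLICT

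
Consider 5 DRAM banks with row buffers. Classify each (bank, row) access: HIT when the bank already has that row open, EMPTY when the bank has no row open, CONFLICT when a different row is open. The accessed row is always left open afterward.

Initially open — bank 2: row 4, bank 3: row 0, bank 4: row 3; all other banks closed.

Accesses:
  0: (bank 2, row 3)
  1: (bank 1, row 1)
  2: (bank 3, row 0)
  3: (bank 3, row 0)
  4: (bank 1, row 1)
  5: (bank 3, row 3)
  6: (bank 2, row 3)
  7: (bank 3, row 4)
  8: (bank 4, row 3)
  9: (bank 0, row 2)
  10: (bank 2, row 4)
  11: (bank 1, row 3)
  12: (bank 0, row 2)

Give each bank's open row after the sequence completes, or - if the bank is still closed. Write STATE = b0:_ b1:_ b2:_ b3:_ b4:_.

step 0: bank2 4->3 [CONFLICT]
step 1: bank1 None->1 [EMPTY]
step 2: bank3 0->0 [HIT]
step 3: bank3 0->0 [HIT]
step 4: bank1 1->1 [HIT]
step 5: bank3 0->3 [CONFLICT]
step 6: bank2 3->3 [HIT]
step 7: bank3 3->4 [CONFLICT]
step 8: bank4 3->3 [HIT]
step 9: bank0 None->2 [EMPTY]
step 10: bank2 3->4 [CONFLICT]
step 11: bank1 1->3 [CONFLICT]
step 12: bank0 2->2 [HIT]

STATE = b0:2 b1:3 b2:4 b3:4 b4:3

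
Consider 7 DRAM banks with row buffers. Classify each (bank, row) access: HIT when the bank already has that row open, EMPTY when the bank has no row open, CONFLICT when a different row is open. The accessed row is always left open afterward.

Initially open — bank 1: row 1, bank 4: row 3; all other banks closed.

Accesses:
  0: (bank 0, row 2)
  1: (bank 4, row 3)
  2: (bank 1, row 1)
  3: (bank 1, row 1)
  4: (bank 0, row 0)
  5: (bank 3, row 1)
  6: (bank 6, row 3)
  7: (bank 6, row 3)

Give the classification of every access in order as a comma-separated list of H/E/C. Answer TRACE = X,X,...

0: bank 0 row 2 — prev None → EMPTY
1: bank 4 row 3 — prev 3 → HIT
2: bank 1 row 1 — prev 1 → HIT
3: bank 1 row 1 — prev 1 → HIT
4: bank 0 row 0 — prev 2 → CONFLICT
5: bank 3 row 1 — prev None → EMPTY
6: bank 6 row 3 — prev None → EMPTY
7: bank 6 row 3 — prev 3 → HIT

TRACE = E,H,H,H,C,E,E,H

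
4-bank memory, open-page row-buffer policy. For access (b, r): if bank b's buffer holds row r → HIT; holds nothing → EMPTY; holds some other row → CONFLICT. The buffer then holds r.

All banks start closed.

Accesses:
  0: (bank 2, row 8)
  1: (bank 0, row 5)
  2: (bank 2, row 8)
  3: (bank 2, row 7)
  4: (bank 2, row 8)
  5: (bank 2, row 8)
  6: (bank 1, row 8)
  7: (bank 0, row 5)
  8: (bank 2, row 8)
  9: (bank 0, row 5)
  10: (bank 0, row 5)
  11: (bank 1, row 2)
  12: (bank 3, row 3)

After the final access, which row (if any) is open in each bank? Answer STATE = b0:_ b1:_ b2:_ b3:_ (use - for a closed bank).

0: bank 2 row 8 — prev None → EMPTY
1: bank 0 row 5 — prev None → EMPTY
2: bank 2 row 8 — prev 8 → HIT
3: bank 2 row 7 — prev 8 → CONFLICT
4: bank 2 row 8 — prev 7 → CONFLICT
5: bank 2 row 8 — prev 8 → HIT
6: bank 1 row 8 — prev None → EMPTY
7: bank 0 row 5 — prev 5 → HIT
8: bank 2 row 8 — prev 8 → HIT
9: bank 0 row 5 — prev 5 → HIT
10: bank 0 row 5 — prev 5 → HIT
11: bank 1 row 2 — prev 8 → CONFLICT
12: bank 3 row 3 — prev None → EMPTY

STATE = b0:5 b1:2 b2:8 b3:3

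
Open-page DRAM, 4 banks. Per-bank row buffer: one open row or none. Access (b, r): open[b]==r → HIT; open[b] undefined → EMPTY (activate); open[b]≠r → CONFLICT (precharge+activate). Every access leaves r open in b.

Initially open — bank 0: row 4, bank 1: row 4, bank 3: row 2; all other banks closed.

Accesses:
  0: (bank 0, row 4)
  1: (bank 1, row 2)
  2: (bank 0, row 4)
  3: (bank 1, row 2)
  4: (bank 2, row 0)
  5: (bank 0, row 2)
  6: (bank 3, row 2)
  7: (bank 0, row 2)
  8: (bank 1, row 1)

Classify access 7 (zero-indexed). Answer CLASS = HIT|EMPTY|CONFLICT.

CLASS = HIT

  [0] b0 r4: had r4 ⇒ H
  [1] b1 r2: had r4 ⇒ C
  [2] b0 r4: had r4 ⇒ H
  [3] b1 r2: had r2 ⇒ H
  [4] b2 r0: no row ⇒ E
  [5] b0 r2: had r4 ⇒ C
  [6] b3 r2: had r2 ⇒ H
  [7] b0 r2: had r2 ⇒ H
  [8] b1 r1: had r2 ⇒ C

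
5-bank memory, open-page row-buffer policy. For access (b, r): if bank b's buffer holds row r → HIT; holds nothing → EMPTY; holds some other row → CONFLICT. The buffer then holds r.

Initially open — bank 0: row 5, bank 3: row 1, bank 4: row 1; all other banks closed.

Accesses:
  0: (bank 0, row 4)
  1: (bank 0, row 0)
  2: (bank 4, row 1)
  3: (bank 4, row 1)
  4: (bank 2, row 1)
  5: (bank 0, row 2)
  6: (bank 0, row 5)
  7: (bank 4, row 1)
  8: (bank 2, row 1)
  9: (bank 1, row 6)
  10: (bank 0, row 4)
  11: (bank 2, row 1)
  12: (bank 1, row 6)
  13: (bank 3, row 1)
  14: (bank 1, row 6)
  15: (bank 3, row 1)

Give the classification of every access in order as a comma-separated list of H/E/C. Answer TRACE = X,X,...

TRACE = C,C,H,H,E,C,C,H,H,E,C,H,H,H,H,H

0: bank 0 row 4 — prev 5 → CONFLICT
1: bank 0 row 0 — prev 4 → CONFLICT
2: bank 4 row 1 — prev 1 → HIT
3: bank 4 row 1 — prev 1 → HIT
4: bank 2 row 1 — prev None → EMPTY
5: bank 0 row 2 — prev 0 → CONFLICT
6: bank 0 row 5 — prev 2 → CONFLICT
7: bank 4 row 1 — prev 1 → HIT
8: bank 2 row 1 — prev 1 → HIT
9: bank 1 row 6 — prev None → EMPTY
10: bank 0 row 4 — prev 5 → CONFLICT
11: bank 2 row 1 — prev 1 → HIT
12: bank 1 row 6 — prev 6 → HIT
13: bank 3 row 1 — prev 1 → HIT
14: bank 1 row 6 — prev 6 → HIT
15: bank 3 row 1 — prev 1 → HIT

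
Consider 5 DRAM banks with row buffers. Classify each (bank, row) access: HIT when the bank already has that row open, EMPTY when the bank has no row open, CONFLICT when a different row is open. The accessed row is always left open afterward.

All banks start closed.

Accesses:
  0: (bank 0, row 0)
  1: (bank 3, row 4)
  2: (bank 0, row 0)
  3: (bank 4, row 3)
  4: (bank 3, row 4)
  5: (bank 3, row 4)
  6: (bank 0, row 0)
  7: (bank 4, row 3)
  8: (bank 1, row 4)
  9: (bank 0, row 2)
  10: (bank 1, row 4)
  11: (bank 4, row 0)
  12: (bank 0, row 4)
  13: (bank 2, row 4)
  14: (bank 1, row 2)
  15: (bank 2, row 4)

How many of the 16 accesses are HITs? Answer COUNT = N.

COUNT = 7

0: bank 0 row 0 — prev None → EMPTY
1: bank 3 row 4 — prev None → EMPTY
2: bank 0 row 0 — prev 0 → HIT
3: bank 4 row 3 — prev None → EMPTY
4: bank 3 row 4 — prev 4 → HIT
5: bank 3 row 4 — prev 4 → HIT
6: bank 0 row 0 — prev 0 → HIT
7: bank 4 row 3 — prev 3 → HIT
8: bank 1 row 4 — prev None → EMPTY
9: bank 0 row 2 — prev 0 → CONFLICT
10: bank 1 row 4 — prev 4 → HIT
11: bank 4 row 0 — prev 3 → CONFLICT
12: bank 0 row 4 — prev 2 → CONFLICT
13: bank 2 row 4 — prev None → EMPTY
14: bank 1 row 2 — prev 4 → CONFLICT
15: bank 2 row 4 — prev 4 → HIT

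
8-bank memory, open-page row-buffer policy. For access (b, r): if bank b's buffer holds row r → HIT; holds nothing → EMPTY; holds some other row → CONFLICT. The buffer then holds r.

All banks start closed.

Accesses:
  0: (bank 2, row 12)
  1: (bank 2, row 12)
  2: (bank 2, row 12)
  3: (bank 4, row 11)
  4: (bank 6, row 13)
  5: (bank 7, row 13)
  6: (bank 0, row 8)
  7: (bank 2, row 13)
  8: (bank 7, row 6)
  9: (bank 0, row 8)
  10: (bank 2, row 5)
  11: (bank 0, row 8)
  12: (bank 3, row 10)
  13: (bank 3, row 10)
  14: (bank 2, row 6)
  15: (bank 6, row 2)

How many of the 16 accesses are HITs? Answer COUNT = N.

#0 (2,12) E
#1 (2,12) H  (was 12)
#2 (2,12) H  (was 12)
#3 (4,11) E
#4 (6,13) E
#5 (7,13) E
#6 (0,8) E
#7 (2,13) C  (was 12)
#8 (7,6) C  (was 13)
#9 (0,8) H  (was 8)
#10 (2,5) C  (was 13)
#11 (0,8) H  (was 8)
#12 (3,10) E
#13 (3,10) H  (was 10)
#14 (2,6) C  (was 5)
#15 (6,2) C  (was 13)

COUNT = 5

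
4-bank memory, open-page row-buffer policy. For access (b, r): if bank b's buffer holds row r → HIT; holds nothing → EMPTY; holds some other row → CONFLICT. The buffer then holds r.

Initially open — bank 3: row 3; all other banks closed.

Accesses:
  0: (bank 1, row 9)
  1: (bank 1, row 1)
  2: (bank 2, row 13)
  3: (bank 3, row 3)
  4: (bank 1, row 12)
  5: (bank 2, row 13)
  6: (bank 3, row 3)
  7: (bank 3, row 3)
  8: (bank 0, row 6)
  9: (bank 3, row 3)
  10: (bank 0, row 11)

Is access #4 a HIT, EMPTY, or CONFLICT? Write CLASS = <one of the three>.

CLASS = CONFLICT

step 0: bank1 None->9 [EMPTY]
step 1: bank1 9->1 [CONFLICT]
step 2: bank2 None->13 [EMPTY]
step 3: bank3 3->3 [HIT]
step 4: bank1 1->12 [CONFLICT]
step 5: bank2 13->13 [HIT]
step 6: bank3 3->3 [HIT]
step 7: bank3 3->3 [HIT]
step 8: bank0 None->6 [EMPTY]
step 9: bank3 3->3 [HIT]
step 10: bank0 6->11 [CONFLICT]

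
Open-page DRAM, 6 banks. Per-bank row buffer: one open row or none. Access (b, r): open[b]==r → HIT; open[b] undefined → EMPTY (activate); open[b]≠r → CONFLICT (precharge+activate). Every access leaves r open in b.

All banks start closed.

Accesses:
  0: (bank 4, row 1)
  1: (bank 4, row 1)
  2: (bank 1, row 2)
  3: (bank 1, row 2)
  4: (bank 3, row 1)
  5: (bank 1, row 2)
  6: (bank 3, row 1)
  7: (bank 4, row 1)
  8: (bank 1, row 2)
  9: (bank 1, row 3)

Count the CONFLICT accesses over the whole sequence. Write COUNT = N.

step 0: bank4 None->1 [EMPTY]
step 1: bank4 1->1 [HIT]
step 2: bank1 None->2 [EMPTY]
step 3: bank1 2->2 [HIT]
step 4: bank3 None->1 [EMPTY]
step 5: bank1 2->2 [HIT]
step 6: bank3 1->1 [HIT]
step 7: bank4 1->1 [HIT]
step 8: bank1 2->2 [HIT]
step 9: bank1 2->3 [CONFLICT]

COUNT = 1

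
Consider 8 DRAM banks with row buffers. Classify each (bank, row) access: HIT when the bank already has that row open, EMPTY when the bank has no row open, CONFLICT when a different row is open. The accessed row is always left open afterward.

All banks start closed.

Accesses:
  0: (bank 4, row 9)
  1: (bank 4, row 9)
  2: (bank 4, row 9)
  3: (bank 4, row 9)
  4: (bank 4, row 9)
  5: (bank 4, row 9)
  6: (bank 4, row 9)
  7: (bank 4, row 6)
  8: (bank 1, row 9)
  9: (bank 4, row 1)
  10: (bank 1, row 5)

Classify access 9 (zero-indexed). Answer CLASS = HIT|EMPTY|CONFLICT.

CLASS = CONFLICT

0: bank 4 row 9 — prev None → EMPTY
1: bank 4 row 9 — prev 9 → HIT
2: bank 4 row 9 — prev 9 → HIT
3: bank 4 row 9 — prev 9 → HIT
4: bank 4 row 9 — prev 9 → HIT
5: bank 4 row 9 — prev 9 → HIT
6: bank 4 row 9 — prev 9 → HIT
7: bank 4 row 6 — prev 9 → CONFLICT
8: bank 1 row 9 — prev None → EMPTY
9: bank 4 row 1 — prev 6 → CONFLICT
10: bank 1 row 5 — prev 9 → CONFLICT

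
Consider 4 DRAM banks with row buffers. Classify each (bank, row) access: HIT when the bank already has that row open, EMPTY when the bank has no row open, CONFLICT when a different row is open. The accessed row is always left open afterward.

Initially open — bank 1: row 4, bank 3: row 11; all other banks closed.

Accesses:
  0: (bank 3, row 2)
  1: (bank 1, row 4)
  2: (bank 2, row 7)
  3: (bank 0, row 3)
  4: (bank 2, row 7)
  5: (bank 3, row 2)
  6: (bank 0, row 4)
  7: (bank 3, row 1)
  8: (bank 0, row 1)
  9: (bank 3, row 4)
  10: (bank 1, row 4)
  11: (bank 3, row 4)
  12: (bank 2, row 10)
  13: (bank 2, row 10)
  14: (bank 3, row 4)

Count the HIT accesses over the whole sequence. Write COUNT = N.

COUNT = 7

  [0] b3 r2: had r11 ⇒ C
  [1] b1 r4: had r4 ⇒ H
  [2] b2 r7: no row ⇒ E
  [3] b0 r3: no row ⇒ E
  [4] b2 r7: had r7 ⇒ H
  [5] b3 r2: had r2 ⇒ H
  [6] b0 r4: had r3 ⇒ C
  [7] b3 r1: had r2 ⇒ C
  [8] b0 r1: had r4 ⇒ C
  [9] b3 r4: had r1 ⇒ C
  [10] b1 r4: had r4 ⇒ H
  [11] b3 r4: had r4 ⇒ H
  [12] b2 r10: had r7 ⇒ C
  [13] b2 r10: had r10 ⇒ H
  [14] b3 r4: had r4 ⇒ H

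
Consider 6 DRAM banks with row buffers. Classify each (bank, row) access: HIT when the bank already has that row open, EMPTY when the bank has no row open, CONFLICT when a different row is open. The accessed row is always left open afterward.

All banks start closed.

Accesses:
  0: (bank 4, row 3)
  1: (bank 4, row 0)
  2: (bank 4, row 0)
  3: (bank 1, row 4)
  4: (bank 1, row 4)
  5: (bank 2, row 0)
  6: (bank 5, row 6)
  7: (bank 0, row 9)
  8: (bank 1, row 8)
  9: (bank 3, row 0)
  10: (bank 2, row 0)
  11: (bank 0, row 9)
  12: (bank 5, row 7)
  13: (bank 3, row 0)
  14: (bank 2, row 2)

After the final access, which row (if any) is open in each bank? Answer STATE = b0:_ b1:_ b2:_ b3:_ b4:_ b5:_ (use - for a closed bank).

0: bank 4 row 3 — prev None → EMPTY
1: bank 4 row 0 — prev 3 → CONFLICT
2: bank 4 row 0 — prev 0 → HIT
3: bank 1 row 4 — prev None → EMPTY
4: bank 1 row 4 — prev 4 → HIT
5: bank 2 row 0 — prev None → EMPTY
6: bank 5 row 6 — prev None → EMPTY
7: bank 0 row 9 — prev None → EMPTY
8: bank 1 row 8 — prev 4 → CONFLICT
9: bank 3 row 0 — prev None → EMPTY
10: bank 2 row 0 — prev 0 → HIT
11: bank 0 row 9 — prev 9 → HIT
12: bank 5 row 7 — prev 6 → CONFLICT
13: bank 3 row 0 — prev 0 → HIT
14: bank 2 row 2 — prev 0 → CONFLICT

STATE = b0:9 b1:8 b2:2 b3:0 b4:0 b5:7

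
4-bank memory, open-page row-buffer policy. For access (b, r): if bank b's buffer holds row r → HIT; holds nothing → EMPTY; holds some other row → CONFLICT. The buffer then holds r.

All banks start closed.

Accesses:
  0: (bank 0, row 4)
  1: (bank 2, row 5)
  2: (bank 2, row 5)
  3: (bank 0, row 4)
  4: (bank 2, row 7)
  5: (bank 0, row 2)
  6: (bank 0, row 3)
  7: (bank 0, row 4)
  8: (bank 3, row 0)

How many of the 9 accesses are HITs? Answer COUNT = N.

0: bank 0 row 4 — prev None → EMPTY
1: bank 2 row 5 — prev None → EMPTY
2: bank 2 row 5 — prev 5 → HIT
3: bank 0 row 4 — prev 4 → HIT
4: bank 2 row 7 — prev 5 → CONFLICT
5: bank 0 row 2 — prev 4 → CONFLICT
6: bank 0 row 3 — prev 2 → CONFLICT
7: bank 0 row 4 — prev 3 → CONFLICT
8: bank 3 row 0 — prev None → EMPTY

COUNT = 2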